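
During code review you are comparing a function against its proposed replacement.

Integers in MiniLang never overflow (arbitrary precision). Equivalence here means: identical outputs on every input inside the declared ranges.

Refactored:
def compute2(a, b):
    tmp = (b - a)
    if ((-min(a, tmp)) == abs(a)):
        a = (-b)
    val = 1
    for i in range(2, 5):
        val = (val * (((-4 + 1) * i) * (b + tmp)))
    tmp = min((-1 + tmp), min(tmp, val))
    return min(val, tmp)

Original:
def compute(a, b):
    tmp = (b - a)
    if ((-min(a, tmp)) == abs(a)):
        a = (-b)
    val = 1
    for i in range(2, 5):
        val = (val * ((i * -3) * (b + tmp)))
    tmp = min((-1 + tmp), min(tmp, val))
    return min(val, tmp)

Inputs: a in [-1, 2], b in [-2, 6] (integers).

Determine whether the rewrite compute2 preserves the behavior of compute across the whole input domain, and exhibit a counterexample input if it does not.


Comparing the listings, the differences include: constant usage differs, arithmetic usage differs.
One worked example (a=2, b=1) — compute: tmp = -1; ((-min(a, tmp)) == abs(a)) -> false; val = 1; [i=2]; val = 0; [i=3]; val = 0; [i=4]; val = 0; tmp = -2; return -2; compute2: tmp = -1; ((-min(a, tmp)) == abs(a)) -> false; val = 1; [i=2]; val = 0; [i=3]; val = 0; [i=4]; val = 0; tmp = -2; return -2; agreement on -2.
Checked all 36 inputs in the declared domain: the outputs agree on every one.
verdict: equivalent


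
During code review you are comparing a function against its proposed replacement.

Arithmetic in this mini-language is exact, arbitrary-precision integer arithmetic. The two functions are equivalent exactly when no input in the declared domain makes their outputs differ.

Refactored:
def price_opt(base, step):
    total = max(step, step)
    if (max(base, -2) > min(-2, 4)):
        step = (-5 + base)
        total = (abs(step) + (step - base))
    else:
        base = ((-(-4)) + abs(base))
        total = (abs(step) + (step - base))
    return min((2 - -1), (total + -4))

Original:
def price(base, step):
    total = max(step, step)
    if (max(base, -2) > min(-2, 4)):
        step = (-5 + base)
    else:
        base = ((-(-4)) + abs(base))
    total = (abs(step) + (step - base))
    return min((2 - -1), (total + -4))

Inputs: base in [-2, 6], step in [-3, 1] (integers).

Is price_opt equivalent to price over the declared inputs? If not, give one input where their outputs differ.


This is a faithful refactor — min/max/abs usage differs; also statement counts differ; also arithmetic usage differs, but the computed results match everywhere.
Tracing base=-2, step=-2: price: total becomes -2; next (max(base, -2) > min(-2, 4)) evaluates to false; next base becomes 6; next total becomes -6; next final value -10 | price_opt: total becomes -2; next (max(base, -2) > min(-2, 4)) evaluates to false; next base becomes 6; next total becomes -6; next final value -10 — matching result -10.
Sweeping the whole domain (45 inputs) finds no disagreement.
verdict: equivalent


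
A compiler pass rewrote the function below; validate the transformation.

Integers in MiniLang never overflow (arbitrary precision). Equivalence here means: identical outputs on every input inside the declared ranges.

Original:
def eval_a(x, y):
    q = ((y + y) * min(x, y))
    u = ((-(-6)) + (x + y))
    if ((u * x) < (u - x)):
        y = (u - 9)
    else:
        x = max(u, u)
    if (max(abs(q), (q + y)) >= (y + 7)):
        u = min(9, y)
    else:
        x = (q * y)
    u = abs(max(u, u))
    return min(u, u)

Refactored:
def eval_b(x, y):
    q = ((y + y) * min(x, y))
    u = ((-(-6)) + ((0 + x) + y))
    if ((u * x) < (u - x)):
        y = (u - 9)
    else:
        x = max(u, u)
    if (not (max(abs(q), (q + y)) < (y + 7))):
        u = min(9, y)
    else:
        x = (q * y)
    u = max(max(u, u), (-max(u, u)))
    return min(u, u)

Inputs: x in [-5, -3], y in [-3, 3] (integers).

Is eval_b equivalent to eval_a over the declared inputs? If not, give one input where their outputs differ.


Side by side, the visible changes include: comparison usage differs, min/max/abs usage differs, boolean connective usage differs, constant usage differs, arithmetic usage differs.
As a probe, take x=-4, y=0: eval_a runs q := 0 | u := 2 | ((u * x) < (u - x)): true | y := -7 | (max(abs(q), (q + y)) >= (y + 7)): true | u := -7 | u := 7 | result 7; eval_b runs q := 0 | u := 2 | ((u * x) < (u - x)): true | y := -7 | (not (max(abs(q), (q + y)) < (y + 7))): true | u := -7 | u := 7 | result 7; both end at 7.
Sweeping the whole domain (21 inputs) finds no disagreement.
verdict: equivalent


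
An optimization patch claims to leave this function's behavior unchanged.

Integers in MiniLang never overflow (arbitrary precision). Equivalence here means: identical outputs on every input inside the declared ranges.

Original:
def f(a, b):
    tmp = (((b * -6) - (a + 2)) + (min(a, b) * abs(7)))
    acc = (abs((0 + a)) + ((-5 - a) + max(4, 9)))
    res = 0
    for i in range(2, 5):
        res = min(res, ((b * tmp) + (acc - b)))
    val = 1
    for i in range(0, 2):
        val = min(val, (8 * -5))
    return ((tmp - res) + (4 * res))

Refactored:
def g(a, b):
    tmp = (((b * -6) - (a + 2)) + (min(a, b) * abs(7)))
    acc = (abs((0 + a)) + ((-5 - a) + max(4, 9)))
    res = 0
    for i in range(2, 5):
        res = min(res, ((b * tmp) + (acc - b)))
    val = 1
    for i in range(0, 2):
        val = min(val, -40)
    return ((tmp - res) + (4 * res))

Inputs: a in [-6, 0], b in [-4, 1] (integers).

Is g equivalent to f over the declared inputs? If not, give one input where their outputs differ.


Differences: arithmetic usage differs, plus constant usage differs — yet all 42 inputs agree.
verdict: equivalent


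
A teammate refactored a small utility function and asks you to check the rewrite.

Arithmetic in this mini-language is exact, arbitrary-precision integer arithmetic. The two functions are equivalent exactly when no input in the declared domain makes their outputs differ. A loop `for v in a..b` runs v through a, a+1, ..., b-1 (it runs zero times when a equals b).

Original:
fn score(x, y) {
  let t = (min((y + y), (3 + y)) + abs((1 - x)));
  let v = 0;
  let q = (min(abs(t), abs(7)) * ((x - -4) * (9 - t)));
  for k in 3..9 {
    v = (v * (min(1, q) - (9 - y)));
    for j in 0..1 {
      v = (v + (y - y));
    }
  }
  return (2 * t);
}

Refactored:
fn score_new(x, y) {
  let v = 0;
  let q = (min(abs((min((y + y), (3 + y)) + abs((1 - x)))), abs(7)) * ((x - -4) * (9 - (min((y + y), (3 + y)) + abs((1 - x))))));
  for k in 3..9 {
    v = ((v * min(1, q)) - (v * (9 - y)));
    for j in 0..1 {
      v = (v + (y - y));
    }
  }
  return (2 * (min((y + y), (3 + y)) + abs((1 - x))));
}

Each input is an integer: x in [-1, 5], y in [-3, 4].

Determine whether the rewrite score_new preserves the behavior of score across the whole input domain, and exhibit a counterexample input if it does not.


Equivalent — the differences include arithmetic usage differs; also local variable names differ; also min/max/abs usage differs; also statement counts differ; also constant usage differs, yet no declared input distinguishes the two.
As a probe, take x=2, y=1: score runs t = 3; v = 0; q = 108; [k=3]; v = 0; [j=0]; v = 0; [k=4]; v = 0; [j=0]; v = 0; [k=5]; v = 0; [j=0]; v = 0; [k=6]; v = 0; [j=0]; v = 0; [k=7]; v = 0; [j=0]; v = 0; [k=8]; v = 0; [j=0]; v = 0; return 6; score_new runs v = 0; q = 108; [k=3]; v = 0; [j=0]; v = 0; [k=4]; v = 0; [j=0]; v = 0; [k=5]; v = 0; [j=0]; v = 0; [k=6]; v = 0; [j=0]; v = 0; [k=7]; v = 0; [j=0]; v = 0; [k=8]; v = 0; [j=0]; v = 0; return 6; both end at 6.
An exhaustive pass over the 56 declared inputs shows identical outputs.
verdict: equivalent


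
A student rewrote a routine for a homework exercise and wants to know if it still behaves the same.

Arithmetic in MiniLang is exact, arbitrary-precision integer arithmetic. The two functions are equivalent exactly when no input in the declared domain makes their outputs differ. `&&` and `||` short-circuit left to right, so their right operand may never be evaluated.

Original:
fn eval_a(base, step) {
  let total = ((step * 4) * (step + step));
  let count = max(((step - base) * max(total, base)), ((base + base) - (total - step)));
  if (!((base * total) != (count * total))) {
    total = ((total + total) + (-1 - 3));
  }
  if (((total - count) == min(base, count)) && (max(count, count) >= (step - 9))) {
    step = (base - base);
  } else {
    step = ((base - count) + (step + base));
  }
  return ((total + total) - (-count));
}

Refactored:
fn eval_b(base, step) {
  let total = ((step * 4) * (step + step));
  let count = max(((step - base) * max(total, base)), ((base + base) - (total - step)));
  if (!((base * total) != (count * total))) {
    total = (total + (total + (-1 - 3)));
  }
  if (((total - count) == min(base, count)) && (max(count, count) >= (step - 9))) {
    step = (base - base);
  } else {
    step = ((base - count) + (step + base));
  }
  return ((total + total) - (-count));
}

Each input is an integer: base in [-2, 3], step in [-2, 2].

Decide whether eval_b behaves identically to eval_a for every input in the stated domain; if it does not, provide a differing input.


The two versions differ — the changes include same computation, different form.
Tracing base=1, step=0: eval_a: total=0, then count=2, then (!((base * total) != (count * total))) is true, then total=-4, then (((total - count) == min(base, count)) && (max(count, count) >= (step - 9))) is false, then step=0, then returns -6 | eval_b: total=0, then count=2, then (!((base * total) != (count * total))) is true, then total=-4, then (((total - count) == min(base, count)) && (max(count, count) >= (step - 9))) is false, then step=0, then returns -6 — matching result -6.
An exhaustive pass over the 30 declared inputs shows identical outputs.
verdict: equivalent


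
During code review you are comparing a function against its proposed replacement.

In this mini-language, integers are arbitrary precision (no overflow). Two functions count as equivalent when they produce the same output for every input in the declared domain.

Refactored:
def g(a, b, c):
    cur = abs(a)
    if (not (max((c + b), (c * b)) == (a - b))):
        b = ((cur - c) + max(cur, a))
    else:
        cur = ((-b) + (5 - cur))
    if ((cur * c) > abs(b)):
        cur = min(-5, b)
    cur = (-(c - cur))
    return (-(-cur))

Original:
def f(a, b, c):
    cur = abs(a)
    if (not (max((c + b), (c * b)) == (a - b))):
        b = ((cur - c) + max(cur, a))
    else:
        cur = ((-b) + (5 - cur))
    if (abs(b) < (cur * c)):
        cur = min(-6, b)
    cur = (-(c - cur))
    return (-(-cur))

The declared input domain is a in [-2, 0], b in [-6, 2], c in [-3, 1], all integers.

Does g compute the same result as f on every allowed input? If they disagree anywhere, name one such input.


Evaluate both at a=-1, b=-1, c=1.
f: cur := 1 | (not (max((c + b), (c * b)) == (a - b))): false | cur := 5 | (abs(b) < (cur * c)): true | cur := -6 | cur := -7 | result -7
g: cur := 1 | (not (max((c + b), (c * b)) == (a - b))): false | cur := 5 | ((cur * c) > abs(b)): true | cur := -5 | cur := -6 | result -6
-7 and -6 differ, so these are not the same function on this domain.
verdict: not equivalent; witness: a=-1, b=-1, c=1


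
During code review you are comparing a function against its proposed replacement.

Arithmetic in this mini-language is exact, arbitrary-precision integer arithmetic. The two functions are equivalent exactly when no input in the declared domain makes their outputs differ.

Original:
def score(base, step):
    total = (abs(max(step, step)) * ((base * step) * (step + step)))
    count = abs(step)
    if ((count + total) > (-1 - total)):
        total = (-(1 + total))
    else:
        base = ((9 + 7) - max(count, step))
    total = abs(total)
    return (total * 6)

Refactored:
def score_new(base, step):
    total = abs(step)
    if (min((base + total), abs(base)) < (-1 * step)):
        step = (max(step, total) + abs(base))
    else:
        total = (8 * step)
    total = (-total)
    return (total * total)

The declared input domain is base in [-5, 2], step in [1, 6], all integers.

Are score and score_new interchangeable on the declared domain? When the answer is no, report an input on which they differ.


There is a counterexample at base=-5, step=1: 60 on one side, 1 on the other.
score: total=-10, then count=1, then ((count + total) > (-1 - total)) is false, then base=15, then total=10, then returns 60
score_new: total=1, then (min((base + total), abs(base)) < (-1 * step)) is true, then step=6, then total=-1, then returns 1
verdict: not equivalent; witness: base=-5, step=1


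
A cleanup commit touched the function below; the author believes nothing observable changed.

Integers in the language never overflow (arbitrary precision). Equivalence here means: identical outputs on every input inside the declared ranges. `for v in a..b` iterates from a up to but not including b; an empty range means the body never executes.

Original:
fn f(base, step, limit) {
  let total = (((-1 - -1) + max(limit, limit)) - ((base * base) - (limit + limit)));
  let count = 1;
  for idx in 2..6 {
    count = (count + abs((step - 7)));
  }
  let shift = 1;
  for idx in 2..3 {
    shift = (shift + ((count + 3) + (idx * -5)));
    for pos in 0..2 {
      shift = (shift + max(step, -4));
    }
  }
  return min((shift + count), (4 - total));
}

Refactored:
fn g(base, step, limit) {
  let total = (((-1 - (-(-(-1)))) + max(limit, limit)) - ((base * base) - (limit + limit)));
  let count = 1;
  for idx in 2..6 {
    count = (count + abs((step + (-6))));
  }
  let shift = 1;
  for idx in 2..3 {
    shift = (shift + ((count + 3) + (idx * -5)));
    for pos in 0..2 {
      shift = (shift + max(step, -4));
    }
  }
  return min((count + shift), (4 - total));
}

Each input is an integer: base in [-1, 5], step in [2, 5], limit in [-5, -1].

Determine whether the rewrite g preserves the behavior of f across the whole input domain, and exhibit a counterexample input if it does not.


Not equivalent: base=-1, step=5, limit=-5 separates them (20 vs 14).
f: total=-16, then count=1, then (idx=2), then count=3, then (idx=3), then count=5, then (idx=4), then count=7, then (idx=5), then count=9, then shift=1, then (idx=2), then shift=3, then (pos=0), then shift=8, then (pos=1), then shift=13, then returns 20
g: total=-16, then count=1, then (idx=2), then count=2, then (idx=3), then count=3, then (idx=4), then count=4, then (idx=5), then count=5, then shift=1, then (idx=2), then shift=-1, then (pos=0), then shift=4, then (pos=1), then shift=9, then returns 14
verdict: not equivalent; witness: base=-1, step=5, limit=-5


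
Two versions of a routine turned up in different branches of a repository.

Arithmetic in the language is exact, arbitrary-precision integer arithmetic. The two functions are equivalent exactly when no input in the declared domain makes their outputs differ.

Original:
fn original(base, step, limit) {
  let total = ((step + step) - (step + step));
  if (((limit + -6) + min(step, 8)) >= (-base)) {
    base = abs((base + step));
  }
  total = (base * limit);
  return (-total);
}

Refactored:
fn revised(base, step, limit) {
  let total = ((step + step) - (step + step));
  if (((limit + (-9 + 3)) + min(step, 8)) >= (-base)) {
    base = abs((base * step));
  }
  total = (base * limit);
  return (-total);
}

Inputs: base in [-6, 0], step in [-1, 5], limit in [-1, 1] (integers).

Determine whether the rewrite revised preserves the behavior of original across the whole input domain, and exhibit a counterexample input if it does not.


Run the pair on base=0, step=5, limit=1.
original: total becomes 0; next (((limit + -6) + min(step, 8)) >= (-base)) evaluates to true; next base becomes 5; next total becomes 5; next final value -5
revised: total becomes 0; next (((limit + (-9 + 3)) + min(step, 8)) >= (-base)) evaluates to true; next base becomes 0; next total becomes 0; next final value 0
-5 vs 0 — the two versions disagree here.
verdict: not equivalent; witness: base=0, step=5, limit=1


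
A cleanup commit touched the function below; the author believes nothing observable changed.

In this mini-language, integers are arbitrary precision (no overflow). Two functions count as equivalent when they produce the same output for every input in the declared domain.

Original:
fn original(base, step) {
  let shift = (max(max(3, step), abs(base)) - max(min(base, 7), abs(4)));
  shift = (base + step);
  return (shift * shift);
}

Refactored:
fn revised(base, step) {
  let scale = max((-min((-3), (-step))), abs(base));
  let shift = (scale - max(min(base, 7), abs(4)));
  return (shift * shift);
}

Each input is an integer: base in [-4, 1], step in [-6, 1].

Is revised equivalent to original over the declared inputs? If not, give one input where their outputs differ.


At base=-4, step=-6: original gives 100, revised gives 0.
verdict: not equivalent; witness: base=-4, step=-6


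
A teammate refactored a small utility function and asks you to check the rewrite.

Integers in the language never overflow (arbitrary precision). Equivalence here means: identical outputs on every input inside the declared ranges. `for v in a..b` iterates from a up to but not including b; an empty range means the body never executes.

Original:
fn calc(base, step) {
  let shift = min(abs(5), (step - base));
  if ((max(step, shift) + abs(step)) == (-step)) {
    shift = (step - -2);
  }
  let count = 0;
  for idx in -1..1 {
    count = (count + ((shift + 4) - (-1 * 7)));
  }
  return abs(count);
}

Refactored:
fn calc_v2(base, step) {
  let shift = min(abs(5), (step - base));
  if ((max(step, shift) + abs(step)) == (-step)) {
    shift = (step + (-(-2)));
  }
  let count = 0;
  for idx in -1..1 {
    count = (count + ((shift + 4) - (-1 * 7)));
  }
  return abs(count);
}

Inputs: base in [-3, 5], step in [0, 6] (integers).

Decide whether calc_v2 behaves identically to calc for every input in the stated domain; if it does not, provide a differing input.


Side by side, the visible changes include: arithmetic usage differs.
One worked example (base=4, step=2) — calc: shift := -2 | ((max(step, shift) + abs(step)) == (-step)): false | count := 0 | iter idx=-1: | count := 9 | iter idx=0: | count := 18 | result 18; calc_v2: shift := -2 | ((max(step, shift) + abs(step)) == (-step)): false | count := 0 | iter idx=-1: | count := 9 | iter idx=0: | count := 18 | result 18; agreement on 18.
An exhaustive pass over the 63 declared inputs shows identical outputs.
verdict: equivalent


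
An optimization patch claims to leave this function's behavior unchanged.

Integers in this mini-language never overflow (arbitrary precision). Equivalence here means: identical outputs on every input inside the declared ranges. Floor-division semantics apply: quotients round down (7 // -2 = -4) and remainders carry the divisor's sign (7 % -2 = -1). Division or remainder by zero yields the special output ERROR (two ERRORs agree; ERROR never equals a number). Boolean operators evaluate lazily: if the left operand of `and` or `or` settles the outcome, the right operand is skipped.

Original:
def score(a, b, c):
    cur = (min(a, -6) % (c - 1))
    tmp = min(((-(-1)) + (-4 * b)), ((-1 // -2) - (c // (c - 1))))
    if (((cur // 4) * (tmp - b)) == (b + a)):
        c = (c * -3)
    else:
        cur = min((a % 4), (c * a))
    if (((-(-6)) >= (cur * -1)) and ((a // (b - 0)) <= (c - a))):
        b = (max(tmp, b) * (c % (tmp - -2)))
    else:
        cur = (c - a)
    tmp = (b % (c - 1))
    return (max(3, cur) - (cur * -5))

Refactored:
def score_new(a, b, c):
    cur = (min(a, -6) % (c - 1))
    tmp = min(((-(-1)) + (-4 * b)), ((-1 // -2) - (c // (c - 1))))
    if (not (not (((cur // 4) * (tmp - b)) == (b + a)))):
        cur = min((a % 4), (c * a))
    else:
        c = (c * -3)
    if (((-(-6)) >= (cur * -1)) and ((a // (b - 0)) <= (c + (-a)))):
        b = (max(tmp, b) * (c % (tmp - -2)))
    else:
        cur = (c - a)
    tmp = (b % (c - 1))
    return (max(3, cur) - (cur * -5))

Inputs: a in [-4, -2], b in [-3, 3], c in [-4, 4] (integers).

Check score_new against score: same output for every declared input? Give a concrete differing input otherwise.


Evaluate both at a=-4, b=-3, c=-4.
score: cur := -1 | tmp := 0 | (((cur // 4) * (tmp - b)) == (b + a)): false | cur := 0 | (((-(-6)) >= (cur * -1)) and ((a // (b - 0)) <= (c - a))): false | cur := 0 | tmp := -3 | result 3
score_new: cur := -1 | tmp := 0 | (not (not (((cur // 4) * (tmp - b)) == (b + a)))): false | c := 12 | (((-(-6)) >= (cur * -1)) and ((a // (b - 0)) <= (c + (-a)))): true | b := 0 | tmp := 0 | result -2
3 and -2 differ, so these are not the same function on this domain.
verdict: not equivalent; witness: a=-4, b=-3, c=-4


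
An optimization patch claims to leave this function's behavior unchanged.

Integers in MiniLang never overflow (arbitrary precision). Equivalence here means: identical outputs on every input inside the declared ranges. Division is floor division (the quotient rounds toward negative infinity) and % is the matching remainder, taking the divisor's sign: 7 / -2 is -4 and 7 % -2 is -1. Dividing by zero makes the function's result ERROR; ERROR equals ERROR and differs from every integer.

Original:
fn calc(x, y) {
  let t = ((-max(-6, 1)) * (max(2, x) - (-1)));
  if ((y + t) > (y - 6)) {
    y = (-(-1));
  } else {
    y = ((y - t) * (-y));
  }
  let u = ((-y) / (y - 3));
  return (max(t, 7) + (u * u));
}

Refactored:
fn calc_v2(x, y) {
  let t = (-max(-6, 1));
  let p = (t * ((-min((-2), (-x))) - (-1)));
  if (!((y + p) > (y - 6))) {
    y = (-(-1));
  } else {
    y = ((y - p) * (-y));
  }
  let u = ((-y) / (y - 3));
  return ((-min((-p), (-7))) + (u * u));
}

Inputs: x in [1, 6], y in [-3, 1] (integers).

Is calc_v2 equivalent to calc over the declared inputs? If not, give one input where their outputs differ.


Try x=1, y=-2.
calc: t = -3; ((y + t) > (y - 6)) -> true; y = 1; u = 0; return 7
calc_v2: t = -1; p = -3; (!((y + p) > (y - 6))) -> false; y = 2; u = 2; return 11
7 vs 11 — the two versions disagree here.
verdict: not equivalent; witness: x=1, y=-2


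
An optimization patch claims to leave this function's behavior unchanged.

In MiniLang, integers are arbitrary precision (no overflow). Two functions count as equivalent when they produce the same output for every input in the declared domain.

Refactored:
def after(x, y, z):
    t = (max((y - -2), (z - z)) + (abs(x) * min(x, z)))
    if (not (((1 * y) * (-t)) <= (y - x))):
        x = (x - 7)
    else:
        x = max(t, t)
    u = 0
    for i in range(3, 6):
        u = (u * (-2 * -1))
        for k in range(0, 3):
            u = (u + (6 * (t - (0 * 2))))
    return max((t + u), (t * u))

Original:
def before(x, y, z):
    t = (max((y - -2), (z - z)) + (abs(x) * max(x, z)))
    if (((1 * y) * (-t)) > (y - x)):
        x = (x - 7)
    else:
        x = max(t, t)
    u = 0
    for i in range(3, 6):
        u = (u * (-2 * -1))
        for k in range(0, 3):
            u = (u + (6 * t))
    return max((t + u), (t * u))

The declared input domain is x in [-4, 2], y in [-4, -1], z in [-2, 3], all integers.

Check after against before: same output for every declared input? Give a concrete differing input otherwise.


There is a counterexample at x=-4, y=-4, z=-2: 8064 on one side, 32256 on the other.
before: t=-8, then (((1 * y) * (-t)) > (y - x)) is false, then x=-8, then u=0, then (i=3), then u=0, then (k=0), then u=-48, then (k=1), then u=-96, then (k=2), then u=-144, then (i=4), then u=-288, then (k=0), then u=-336, then (k=1), then u=-384, then (k=2), then u=-432, then (i=5), then u=-864, then (k=0), then u=-912, then (k=1), then u=-960, then (k=2), then u=-1008, then returns 8064
after: t=-16, then (not (((1 * y) * (-t)) <= (y - x))) is false, then x=-16, then u=0, then (i=3), then u=0, then (k=0), then u=-96, then (k=1), then u=-192, then (k=2), then u=-288, then (i=4), then u=-576, then (k=0), then u=-672, then (k=1), then u=-768, then (k=2), then u=-864, then (i=5), then u=-1728, then (k=0), then u=-1824, then (k=1), then u=-1920, then (k=2), then u=-2016, then returns 32256
verdict: not equivalent; witness: x=-4, y=-4, z=-2


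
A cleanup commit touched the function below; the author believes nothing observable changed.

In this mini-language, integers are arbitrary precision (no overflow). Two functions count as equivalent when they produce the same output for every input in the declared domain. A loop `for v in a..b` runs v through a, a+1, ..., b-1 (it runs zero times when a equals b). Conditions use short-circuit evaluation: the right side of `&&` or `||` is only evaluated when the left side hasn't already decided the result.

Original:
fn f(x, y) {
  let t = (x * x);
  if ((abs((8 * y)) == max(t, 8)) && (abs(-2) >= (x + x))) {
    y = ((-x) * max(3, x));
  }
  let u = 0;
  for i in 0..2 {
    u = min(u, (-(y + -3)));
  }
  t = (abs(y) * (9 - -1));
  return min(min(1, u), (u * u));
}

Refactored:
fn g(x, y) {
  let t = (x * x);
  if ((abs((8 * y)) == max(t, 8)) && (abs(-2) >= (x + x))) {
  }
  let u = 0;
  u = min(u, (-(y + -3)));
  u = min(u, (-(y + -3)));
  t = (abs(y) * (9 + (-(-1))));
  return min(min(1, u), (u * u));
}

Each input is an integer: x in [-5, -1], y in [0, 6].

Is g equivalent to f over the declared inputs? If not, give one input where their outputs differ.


Not equivalent: x=-4, y=2 separates them (-9 vs 0).
f: t := 16 | ((abs((8 * y)) == max(t, 8)) && (abs(-2) >= (x + x))): true | y := 12 | u := 0 | iter i=0: | u := -9 | iter i=1: | u := -9 | t := 120 | result -9
g: t := 16 | ((abs((8 * y)) == max(t, 8)) && (abs(-2) >= (x + x))): true | u := 0 | u := 0 | u := 0 | t := 20 | result 0
verdict: not equivalent; witness: x=-4, y=2


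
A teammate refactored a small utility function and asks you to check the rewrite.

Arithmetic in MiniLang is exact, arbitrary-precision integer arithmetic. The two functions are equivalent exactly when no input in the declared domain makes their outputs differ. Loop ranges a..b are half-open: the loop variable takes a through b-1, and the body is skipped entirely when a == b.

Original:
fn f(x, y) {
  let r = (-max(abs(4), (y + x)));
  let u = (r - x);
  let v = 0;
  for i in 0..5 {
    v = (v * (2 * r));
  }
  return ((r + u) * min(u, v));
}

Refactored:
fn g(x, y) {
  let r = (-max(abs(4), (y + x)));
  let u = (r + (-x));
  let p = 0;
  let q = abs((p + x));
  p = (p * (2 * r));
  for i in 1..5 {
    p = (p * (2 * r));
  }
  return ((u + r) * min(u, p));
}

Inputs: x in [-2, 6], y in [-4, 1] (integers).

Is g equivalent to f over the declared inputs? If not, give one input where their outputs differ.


Side by side, the visible changes include: min/max/abs usage differs; constant usage differs; loop structure differs; arithmetic usage differs; statement counts differ; local variable names differ.
One worked example (x=5, y=0) — f: r becomes -5; next u becomes -10; next v becomes 0; next at i=0:; next v becomes 0; next at i=1:; next v becomes 0; next at i=2:; next v becomes 0; next at i=3:; next v becomes 0; next at i=4:; next v becomes 0; next final value 150; g: r becomes -5; next u becomes -10; next p becomes 0; next q becomes 5; next p becomes 0; next at i=1:; next p becomes 0; next at i=2:; next p becomes 0; next at i=3:; next p becomes 0; next at i=4:; next p becomes 0; next final value 150; agreement on 150.
Sweeping the whole domain (54 inputs) finds no disagreement.
verdict: equivalent


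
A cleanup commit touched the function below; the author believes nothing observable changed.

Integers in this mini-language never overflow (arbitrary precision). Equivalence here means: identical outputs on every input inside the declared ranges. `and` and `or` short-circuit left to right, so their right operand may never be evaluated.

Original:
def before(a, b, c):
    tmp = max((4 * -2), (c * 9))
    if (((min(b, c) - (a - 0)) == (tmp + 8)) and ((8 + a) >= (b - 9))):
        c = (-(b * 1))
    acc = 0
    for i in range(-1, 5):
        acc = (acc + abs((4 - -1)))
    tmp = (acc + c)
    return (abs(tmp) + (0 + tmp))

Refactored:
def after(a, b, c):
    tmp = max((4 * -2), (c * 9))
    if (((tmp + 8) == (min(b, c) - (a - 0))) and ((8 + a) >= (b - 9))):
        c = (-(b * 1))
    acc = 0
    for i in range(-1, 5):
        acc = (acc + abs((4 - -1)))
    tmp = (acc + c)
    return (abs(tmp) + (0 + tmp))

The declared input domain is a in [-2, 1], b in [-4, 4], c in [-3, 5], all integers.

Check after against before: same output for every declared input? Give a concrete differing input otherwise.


Changes here: same computation, different form; the full 324-point sweep finds no disagreement.
verdict: equivalent


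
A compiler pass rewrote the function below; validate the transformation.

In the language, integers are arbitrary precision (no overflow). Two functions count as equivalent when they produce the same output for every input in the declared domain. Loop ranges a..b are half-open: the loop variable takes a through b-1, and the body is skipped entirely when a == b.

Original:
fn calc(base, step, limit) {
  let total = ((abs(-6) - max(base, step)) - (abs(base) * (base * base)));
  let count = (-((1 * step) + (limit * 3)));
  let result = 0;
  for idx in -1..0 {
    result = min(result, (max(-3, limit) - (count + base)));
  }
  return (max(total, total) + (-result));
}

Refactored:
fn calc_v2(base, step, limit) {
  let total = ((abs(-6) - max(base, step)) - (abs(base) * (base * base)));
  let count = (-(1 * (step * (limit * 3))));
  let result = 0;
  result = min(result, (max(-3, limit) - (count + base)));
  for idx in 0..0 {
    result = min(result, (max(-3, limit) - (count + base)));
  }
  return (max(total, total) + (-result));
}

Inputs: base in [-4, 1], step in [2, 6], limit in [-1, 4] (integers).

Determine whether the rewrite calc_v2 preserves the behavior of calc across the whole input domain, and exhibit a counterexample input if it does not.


Not equivalent: base=-4, step=2, limit=-1 separates them (-60 vs -57).
calc: total=-60, then count=1, then result=0, then (idx=-1), then result=0, then returns -60
calc_v2: total=-60, then count=6, then result=0, then result=-3, then the loop over idx runs zero times, then returns -57
verdict: not equivalent; witness: base=-4, step=2, limit=-1


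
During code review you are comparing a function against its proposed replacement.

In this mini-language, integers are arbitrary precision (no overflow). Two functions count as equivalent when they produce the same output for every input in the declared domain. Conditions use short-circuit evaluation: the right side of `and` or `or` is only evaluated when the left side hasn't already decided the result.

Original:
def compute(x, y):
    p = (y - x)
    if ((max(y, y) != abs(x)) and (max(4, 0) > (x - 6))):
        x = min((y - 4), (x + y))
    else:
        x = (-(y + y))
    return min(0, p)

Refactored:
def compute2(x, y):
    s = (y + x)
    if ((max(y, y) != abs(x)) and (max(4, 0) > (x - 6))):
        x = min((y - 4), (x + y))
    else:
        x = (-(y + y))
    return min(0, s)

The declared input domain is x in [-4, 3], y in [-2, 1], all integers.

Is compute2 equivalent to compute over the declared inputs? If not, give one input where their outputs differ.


Consider the input x=-4, y=-2.
compute: p becomes 2; next ((max(y, y) != abs(x)) and (max(4, 0) > (x - 6))) evaluates to true; next x becomes -6; next final value 0
compute2: s becomes -6; next ((max(y, y) != abs(x)) and (max(4, 0) > (x - 6))) evaluates to true; next x becomes -6; next final value -6
0 vs -6 — the two versions disagree here.
verdict: not equivalent; witness: x=-4, y=-2


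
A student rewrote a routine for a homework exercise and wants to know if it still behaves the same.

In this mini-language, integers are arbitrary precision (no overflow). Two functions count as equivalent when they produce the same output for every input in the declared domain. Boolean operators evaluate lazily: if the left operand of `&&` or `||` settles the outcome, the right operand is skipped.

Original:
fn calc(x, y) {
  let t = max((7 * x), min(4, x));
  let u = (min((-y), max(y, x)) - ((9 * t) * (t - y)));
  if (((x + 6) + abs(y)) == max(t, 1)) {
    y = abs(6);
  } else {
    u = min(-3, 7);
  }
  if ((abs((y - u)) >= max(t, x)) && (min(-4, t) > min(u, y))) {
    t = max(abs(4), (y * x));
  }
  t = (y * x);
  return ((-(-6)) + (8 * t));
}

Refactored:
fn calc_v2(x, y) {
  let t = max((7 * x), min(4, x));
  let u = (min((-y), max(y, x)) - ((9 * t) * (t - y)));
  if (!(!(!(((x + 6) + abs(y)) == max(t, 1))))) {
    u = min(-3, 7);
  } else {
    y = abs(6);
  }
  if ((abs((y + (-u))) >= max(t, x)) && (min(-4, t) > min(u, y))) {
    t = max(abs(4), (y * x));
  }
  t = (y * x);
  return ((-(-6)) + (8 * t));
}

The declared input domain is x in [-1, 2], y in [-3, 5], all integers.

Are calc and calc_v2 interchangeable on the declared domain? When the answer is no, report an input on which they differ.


Reading the diff, among the changes: boolean connective usage differs; arithmetic usage differs.
As a probe, take x=2, y=5: calc runs t := 14 | u := -1139 | (((x + 6) + abs(y)) == max(t, 1)): false | u := -3 | ((abs((y - u)) >= max(t, x)) && (min(-4, t) > min(u, y))): false | t := 10 | result 86; calc_v2 runs t := 14 | u := -1139 | (!(!(!(((x + 6) + abs(y)) == max(t, 1))))): true | u := -3 | ((abs((y + (-u))) >= max(t, x)) && (min(-4, t) > min(u, y))): false | t := 10 | result 86; both end at 86.
Every one of the 36 inputs gives matching results.
verdict: equivalent


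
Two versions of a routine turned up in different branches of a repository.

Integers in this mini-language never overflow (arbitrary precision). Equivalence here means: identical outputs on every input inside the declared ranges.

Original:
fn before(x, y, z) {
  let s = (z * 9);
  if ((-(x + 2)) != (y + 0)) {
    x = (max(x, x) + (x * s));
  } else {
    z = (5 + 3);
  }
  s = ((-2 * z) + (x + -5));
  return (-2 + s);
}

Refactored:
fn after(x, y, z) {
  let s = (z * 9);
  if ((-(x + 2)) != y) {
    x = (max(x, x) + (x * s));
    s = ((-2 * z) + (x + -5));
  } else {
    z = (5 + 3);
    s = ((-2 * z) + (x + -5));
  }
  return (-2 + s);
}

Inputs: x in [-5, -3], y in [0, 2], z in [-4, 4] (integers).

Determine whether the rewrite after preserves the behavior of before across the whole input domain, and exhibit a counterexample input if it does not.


This is a faithful refactor — arithmetic usage differs, and statement counts differ, and constant usage differs, but the computed results match everywhere.
Tracing x=-5, y=1, z=1: before: s=9, then ((-(x + 2)) != (y + 0)) is true, then x=-50, then s=-57, then returns -59 | after: s=9, then ((-(x + 2)) != y) is true, then x=-50, then s=-57, then returns -59 — matching result -59.
Across all 81 domain points the two functions coincide.
verdict: equivalent


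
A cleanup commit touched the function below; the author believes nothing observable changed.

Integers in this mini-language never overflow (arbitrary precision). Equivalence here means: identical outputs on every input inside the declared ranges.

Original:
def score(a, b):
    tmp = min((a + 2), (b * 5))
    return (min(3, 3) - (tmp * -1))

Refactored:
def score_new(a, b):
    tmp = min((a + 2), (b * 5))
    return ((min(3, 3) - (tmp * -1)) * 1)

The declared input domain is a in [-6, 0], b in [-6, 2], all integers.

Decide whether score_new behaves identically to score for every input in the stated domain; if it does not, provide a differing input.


The two are interchangeable: constant usage differs, and arithmetic usage differs, and every declared input agrees.
Spot check at a=-3, b=-6 — score: tmp=-30, then returns -27. score_new: tmp=-30, then returns -27. Both give -27.
Checked all 63 inputs in the declared domain: the outputs agree on every one.
verdict: equivalent


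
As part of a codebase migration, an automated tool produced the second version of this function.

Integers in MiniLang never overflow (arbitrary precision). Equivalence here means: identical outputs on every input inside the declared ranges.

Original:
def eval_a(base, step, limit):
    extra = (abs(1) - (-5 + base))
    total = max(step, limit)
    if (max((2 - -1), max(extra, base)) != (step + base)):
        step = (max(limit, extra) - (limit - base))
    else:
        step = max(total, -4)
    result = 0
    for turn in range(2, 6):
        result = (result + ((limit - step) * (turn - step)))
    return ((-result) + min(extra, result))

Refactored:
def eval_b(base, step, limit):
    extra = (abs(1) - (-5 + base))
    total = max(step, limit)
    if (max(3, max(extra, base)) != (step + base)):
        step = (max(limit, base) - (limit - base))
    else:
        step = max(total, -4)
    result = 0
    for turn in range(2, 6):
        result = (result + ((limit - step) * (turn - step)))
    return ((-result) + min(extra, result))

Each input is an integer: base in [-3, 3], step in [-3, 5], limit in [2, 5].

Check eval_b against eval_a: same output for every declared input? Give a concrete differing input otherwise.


Try base=-3, step=-3, limit=2.
eval_a: extra = 9; total = 2; (max((2 - -1), max(extra, base)) != (step + base)) -> true; step = 4; result = 0; [turn=2]; result = 4; [turn=3]; result = 6; [turn=4]; result = 6; [turn=5]; result = 4; return 0
eval_b: extra = 9; total = 2; (max(3, max(extra, base)) != (step + base)) -> true; step = -3; result = 0; [turn=2]; result = 25; [turn=3]; result = 55; [turn=4]; result = 90; [turn=5]; result = 130; return -121
0 != -121, so the rewrite changes behavior.
verdict: not equivalent; witness: base=-3, step=-3, limit=2


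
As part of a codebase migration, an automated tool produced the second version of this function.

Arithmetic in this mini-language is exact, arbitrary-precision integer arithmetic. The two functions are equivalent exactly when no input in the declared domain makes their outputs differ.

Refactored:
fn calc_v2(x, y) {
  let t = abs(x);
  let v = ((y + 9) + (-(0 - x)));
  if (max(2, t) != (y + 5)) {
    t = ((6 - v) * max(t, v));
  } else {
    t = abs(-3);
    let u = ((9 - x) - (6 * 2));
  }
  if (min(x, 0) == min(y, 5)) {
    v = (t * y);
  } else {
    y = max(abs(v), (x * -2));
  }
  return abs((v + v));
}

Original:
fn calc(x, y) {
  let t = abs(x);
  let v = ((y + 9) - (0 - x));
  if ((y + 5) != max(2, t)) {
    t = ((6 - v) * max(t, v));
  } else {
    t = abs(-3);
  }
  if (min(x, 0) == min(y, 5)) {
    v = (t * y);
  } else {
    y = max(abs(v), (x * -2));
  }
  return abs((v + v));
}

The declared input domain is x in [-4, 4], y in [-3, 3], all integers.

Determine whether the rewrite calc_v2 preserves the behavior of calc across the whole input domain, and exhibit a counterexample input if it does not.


This is a faithful refactor — statement counts differ; also local variable names differ; also arithmetic usage differs; also constant usage differs, but the computed results match everywhere.
One worked example (x=-2, y=-3) — calc: t := 2 | v := 4 | ((y + 5) != max(2, t)): false | t := 3 | (min(x, 0) == min(y, 5)): false | y := 4 | result 8; calc_v2: t := 2 | v := 4 | (max(2, t) != (y + 5)): false | t := 3 | u := -1 | (min(x, 0) == min(y, 5)): false | y := 4 | result 8; agreement on 8.
Checked all 63 inputs in the declared domain: the outputs agree on every one.
verdict: equivalent


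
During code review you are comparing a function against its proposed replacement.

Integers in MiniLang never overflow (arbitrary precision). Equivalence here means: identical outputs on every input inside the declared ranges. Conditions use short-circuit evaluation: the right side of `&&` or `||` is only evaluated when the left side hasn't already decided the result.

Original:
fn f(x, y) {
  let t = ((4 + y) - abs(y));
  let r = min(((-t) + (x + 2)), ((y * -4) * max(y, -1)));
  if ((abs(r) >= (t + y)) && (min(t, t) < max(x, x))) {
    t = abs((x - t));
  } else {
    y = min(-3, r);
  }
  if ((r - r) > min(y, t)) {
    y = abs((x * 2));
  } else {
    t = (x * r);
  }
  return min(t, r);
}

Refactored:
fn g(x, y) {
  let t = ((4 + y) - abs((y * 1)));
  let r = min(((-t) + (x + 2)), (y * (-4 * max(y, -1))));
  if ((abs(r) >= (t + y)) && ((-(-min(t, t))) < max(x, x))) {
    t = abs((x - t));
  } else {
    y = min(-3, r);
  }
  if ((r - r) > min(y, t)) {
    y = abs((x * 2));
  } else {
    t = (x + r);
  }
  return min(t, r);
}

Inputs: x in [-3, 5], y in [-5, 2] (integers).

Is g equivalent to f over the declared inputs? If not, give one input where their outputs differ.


Take x=5, y=2.
f: t := 4 | r := -16 | ((abs(r) >= (t + y)) && (min(t, t) < max(x, x))): true | t := 1 | ((r - r) > min(y, t)): false | t := -80 | result -80
g: t := 4 | r := -16 | ((abs(r) >= (t + y)) && ((-(-min(t, t))) < max(x, x))): true | t := 1 | ((r - r) > min(y, t)): false | t := -11 | result -16
-80 vs -16 — the two versions disagree here.
verdict: not equivalent; witness: x=5, y=2
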